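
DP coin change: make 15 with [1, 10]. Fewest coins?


dp[0]=0; dp[i]=1+min(dp[i-c] for c in coins)
...dp[10]=1, dp[11]=2, dp[12]=3, dp[13]=4, dp[14]=5, dp[15]=6
Minimum coins for 15 = 6


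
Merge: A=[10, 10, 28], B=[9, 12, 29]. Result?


Compare heads, take smaller each step.
Merged: [9, 10, 10, 12, 28, 29]


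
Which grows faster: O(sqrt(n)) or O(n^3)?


sublinear grows slower than cubic
O(sqrt(n)) is asymptotically smaller; O(n^3) grows faster


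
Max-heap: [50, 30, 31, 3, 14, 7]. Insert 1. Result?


Append 1: [50, 30, 31, 3, 14, 7, 1]
Bubble up: no swaps needed
Result: [50, 30, 31, 3, 14, 7, 1]


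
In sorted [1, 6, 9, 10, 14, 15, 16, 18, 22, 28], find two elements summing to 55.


Two pointers: lo=0, hi=9
No pair sums to 55


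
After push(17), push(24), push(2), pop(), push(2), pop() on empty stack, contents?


push(17) -> [17]
push(24) -> [17, 24]
push(2) -> [17, 24, 2]
pop() returns 2 -> [17, 24]
push(2) -> [17, 24, 2]
pop() returns 2 -> [17, 24]
Final stack (bottom to top): [17, 24]


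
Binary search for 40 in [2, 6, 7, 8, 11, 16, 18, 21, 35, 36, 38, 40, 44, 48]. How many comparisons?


Search for 40:
[0,13] mid=6 arr[6]=18
[7,13] mid=10 arr[10]=38
[11,13] mid=12 arr[12]=44
[11,11] mid=11 arr[11]=40
Total: 4 comparisons


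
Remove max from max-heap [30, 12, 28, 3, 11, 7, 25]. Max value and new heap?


Max = 30
Replace root with last, heapify down
Resulting heap: [28, 12, 25, 3, 11, 7]


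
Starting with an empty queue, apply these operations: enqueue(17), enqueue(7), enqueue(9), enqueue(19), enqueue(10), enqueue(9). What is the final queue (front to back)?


enqueue(17) -> [17]
enqueue(7) -> [17, 7]
enqueue(9) -> [17, 7, 9]
enqueue(19) -> [17, 7, 9, 19]
enqueue(10) -> [17, 7, 9, 19, 10]
enqueue(9) -> [17, 7, 9, 19, 10, 9]
Final queue (front to back): [17, 7, 9, 19, 10, 9]


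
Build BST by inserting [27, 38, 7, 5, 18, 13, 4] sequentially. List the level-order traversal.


Root = 27; build tree by BST insertion.
Level-Order traversal: [27, 7, 38, 5, 18, 4, 13]


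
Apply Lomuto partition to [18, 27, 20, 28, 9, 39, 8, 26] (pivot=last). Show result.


Elements <= 26 go left of pivot.
Result: [18, 20, 9, 8, 26, 39, 28, 27], pivot at index 4


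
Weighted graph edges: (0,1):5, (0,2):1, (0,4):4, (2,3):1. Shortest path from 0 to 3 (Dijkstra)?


Dijkstra from 0:
Distances: {0: 0, 1: 5, 2: 1, 3: 2, 4: 4}
Shortest distance to 3 = 2, path = [0, 2, 3]


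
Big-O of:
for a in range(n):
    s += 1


Per nesting level: O(n) = O(n)
Complexity: O(n)


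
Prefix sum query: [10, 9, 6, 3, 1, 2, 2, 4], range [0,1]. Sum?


Prefix sums: [0, 10, 19, 25, 28, 29, 31, 33, 37]
Sum[0..1] = prefix[2] - prefix[0] = 19 - 0 = 19


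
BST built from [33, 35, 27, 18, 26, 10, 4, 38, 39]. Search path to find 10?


BST root = 33
Search for 10: compare at each node
Path: [33, 27, 18, 10]


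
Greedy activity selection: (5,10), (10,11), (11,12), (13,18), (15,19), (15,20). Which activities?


Greedy: pick earliest-ending, then skip overlaps.
Selected (4 activities): [(5, 10), (10, 11), (11, 12), (13, 18)]


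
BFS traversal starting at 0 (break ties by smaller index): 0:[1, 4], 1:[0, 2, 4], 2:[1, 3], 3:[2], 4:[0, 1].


BFS queue: start with [0]
Visit order: [0, 1, 4, 2, 3]


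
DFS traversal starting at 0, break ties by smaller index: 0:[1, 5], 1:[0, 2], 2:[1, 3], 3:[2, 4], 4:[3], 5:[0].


DFS stack-based: start with [0]
Visit order: [0, 1, 2, 3, 4, 5]


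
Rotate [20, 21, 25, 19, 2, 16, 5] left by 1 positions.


Left rotate by 1: [21, 25, 19, 2, 16, 5, 20]


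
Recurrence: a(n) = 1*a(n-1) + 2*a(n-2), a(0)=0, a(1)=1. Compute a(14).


Build bottom-up:
...a(12)=1365, a(13)=2731, a(14)=1*2731+2*1365=5461


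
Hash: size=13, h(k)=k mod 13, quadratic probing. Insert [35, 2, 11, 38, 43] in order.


Insertions: 35->slot 9; 2->slot 2; 11->slot 11; 38->slot 12; 43->slot 4
Table: [None, None, 2, None, 43, None, None, None, None, 35, None, 11, 38]


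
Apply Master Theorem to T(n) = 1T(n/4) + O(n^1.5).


a=1, b=4, c=1.5. log_4(1)=0 < c=1.5. Case 3: O(n^c) = O(n^1.500)
Complexity: O(n^1.500)


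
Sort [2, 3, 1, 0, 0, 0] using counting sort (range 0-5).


Count array: [3, 1, 1, 1, 0, 0]
Reconstruct: [0, 0, 0, 1, 2, 3]


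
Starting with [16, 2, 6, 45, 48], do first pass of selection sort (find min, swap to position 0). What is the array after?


After one pass: [2, 16, 6, 45, 48]


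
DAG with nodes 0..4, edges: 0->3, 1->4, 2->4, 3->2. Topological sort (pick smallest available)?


Kahn's algorithm, process smallest node first
Order: [0, 1, 3, 2, 4]


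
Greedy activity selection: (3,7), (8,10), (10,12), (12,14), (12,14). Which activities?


Greedy: pick earliest-ending, then skip overlaps.
Selected (4 activities): [(3, 7), (8, 10), (10, 12), (12, 14)]


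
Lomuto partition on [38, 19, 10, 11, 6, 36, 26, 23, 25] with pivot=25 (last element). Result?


Elements <= 25 go left of pivot.
Result: [19, 10, 11, 6, 23, 25, 26, 38, 36], pivot at index 5


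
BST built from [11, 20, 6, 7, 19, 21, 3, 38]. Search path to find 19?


BST root = 11
Search for 19: compare at each node
Path: [11, 20, 19]


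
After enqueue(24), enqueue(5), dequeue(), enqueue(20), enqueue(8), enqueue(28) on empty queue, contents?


enqueue(24) -> [24]
enqueue(5) -> [24, 5]
dequeue() returns 24 -> [5]
enqueue(20) -> [5, 20]
enqueue(8) -> [5, 20, 8]
enqueue(28) -> [5, 20, 8, 28]
Final queue (front to back): [5, 20, 8, 28]


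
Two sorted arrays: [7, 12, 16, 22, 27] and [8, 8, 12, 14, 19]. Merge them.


Compare heads, take smaller each step.
Merged: [7, 8, 8, 12, 12, 14, 16, 19, 22, 27]


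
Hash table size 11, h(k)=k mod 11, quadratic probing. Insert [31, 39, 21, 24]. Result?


Insertions: 31->slot 9; 39->slot 6; 21->slot 10; 24->slot 2
Table: [None, None, 24, None, None, None, 39, None, None, 31, 21]


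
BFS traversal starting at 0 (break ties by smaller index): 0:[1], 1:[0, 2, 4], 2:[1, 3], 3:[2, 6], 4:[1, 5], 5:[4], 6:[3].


BFS queue: start with [0]
Visit order: [0, 1, 2, 4, 3, 5, 6]


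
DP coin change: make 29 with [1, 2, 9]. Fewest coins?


dp[0]=0; dp[i]=1+min(dp[i-c] for c in coins)
...dp[24]=5, dp[25]=6, dp[26]=6, dp[27]=3, dp[28]=4, dp[29]=4
Minimum coins for 29 = 4


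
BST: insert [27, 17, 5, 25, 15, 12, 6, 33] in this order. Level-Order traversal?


Root = 27; build tree by BST insertion.
Level-Order traversal: [27, 17, 33, 5, 25, 15, 12, 6]


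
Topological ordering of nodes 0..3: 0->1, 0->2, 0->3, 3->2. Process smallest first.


Kahn's algorithm, process smallest node first
Order: [0, 1, 3, 2]


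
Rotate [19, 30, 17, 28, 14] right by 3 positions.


Right rotate by 3: [17, 28, 14, 19, 30]


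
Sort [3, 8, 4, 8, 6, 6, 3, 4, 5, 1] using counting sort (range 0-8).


Count array: [0, 1, 0, 2, 2, 1, 2, 0, 2]
Reconstruct: [1, 3, 3, 4, 4, 5, 6, 6, 8, 8]


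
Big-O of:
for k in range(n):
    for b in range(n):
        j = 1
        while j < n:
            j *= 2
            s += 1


Per nesting level: O(n) * O(n) * O(log n) = O(n^2 log n)
Complexity: O(n^2 log n)


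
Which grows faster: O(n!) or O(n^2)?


quadratic grows slower than factorial
O(n^2) is asymptotically smaller; O(n!) grows faster


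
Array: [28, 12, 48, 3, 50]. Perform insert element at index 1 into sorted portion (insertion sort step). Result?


After one pass: [12, 28, 48, 3, 50]


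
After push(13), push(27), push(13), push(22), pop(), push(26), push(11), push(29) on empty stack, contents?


push(13) -> [13]
push(27) -> [13, 27]
push(13) -> [13, 27, 13]
push(22) -> [13, 27, 13, 22]
pop() returns 22 -> [13, 27, 13]
push(26) -> [13, 27, 13, 26]
push(11) -> [13, 27, 13, 26, 11]
push(29) -> [13, 27, 13, 26, 11, 29]
Final stack (bottom to top): [13, 27, 13, 26, 11, 29]


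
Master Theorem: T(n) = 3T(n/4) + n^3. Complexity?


a=3, b=4, c=3. log_4(3)=0.792 < c=3. Case 3: O(n^c) = O(n^3)
Complexity: O(n^3)


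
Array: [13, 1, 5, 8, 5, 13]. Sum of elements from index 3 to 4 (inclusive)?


Prefix sums: [0, 13, 14, 19, 27, 32, 45]
Sum[3..4] = prefix[5] - prefix[3] = 32 - 19 = 13


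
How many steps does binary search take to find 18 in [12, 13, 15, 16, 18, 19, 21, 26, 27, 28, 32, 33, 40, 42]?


Search for 18:
[0,13] mid=6 arr[6]=21
[0,5] mid=2 arr[2]=15
[3,5] mid=4 arr[4]=18
Total: 3 comparisons


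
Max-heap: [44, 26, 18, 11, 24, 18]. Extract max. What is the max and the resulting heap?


Max = 44
Replace root with last, heapify down
Resulting heap: [26, 24, 18, 11, 18]


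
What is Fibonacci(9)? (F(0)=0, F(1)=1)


F(n)=F(n-1)+F(n-2)
...F(7)=13, F(8)=21, F(9)=34


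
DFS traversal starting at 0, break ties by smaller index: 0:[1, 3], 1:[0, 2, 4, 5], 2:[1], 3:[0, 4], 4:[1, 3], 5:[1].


DFS stack-based: start with [0]
Visit order: [0, 1, 2, 4, 3, 5]


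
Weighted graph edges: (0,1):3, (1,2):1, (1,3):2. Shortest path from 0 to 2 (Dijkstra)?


Dijkstra from 0:
Distances: {0: 0, 1: 3, 2: 4, 3: 5}
Shortest distance to 2 = 4, path = [0, 1, 2]


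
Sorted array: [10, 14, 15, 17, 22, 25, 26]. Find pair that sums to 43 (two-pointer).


Two pointers: lo=0, hi=6
Found pair: (17, 26) summing to 43


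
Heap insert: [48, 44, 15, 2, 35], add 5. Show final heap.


Append 5: [48, 44, 15, 2, 35, 5]
Bubble up: no swaps needed
Result: [48, 44, 15, 2, 35, 5]


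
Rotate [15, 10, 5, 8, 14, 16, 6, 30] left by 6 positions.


Left rotate by 6: [6, 30, 15, 10, 5, 8, 14, 16]


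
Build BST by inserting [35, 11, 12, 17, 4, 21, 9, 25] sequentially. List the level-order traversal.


Root = 35; build tree by BST insertion.
Level-Order traversal: [35, 11, 4, 12, 9, 17, 21, 25]


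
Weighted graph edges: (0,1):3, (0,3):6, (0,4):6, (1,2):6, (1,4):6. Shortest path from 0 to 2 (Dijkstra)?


Dijkstra from 0:
Distances: {0: 0, 1: 3, 2: 9, 3: 6, 4: 6}
Shortest distance to 2 = 9, path = [0, 1, 2]


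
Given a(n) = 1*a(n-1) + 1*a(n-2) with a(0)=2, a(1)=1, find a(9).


Build bottom-up:
...a(7)=29, a(8)=47, a(9)=1*47+1*29=76


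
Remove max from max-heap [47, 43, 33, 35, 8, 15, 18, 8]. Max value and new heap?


Max = 47
Replace root with last, heapify down
Resulting heap: [43, 35, 33, 8, 8, 15, 18]


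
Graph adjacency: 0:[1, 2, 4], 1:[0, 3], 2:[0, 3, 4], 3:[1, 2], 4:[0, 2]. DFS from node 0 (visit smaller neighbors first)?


DFS stack-based: start with [0]
Visit order: [0, 1, 3, 2, 4]


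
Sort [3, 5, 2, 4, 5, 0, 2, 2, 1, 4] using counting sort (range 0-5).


Count array: [1, 1, 3, 1, 2, 2]
Reconstruct: [0, 1, 2, 2, 2, 3, 4, 4, 5, 5]


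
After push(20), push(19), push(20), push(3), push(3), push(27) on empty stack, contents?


push(20) -> [20]
push(19) -> [20, 19]
push(20) -> [20, 19, 20]
push(3) -> [20, 19, 20, 3]
push(3) -> [20, 19, 20, 3, 3]
push(27) -> [20, 19, 20, 3, 3, 27]
Final stack (bottom to top): [20, 19, 20, 3, 3, 27]


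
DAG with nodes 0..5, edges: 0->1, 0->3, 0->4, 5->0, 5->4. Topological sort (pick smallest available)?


Kahn's algorithm, process smallest node first
Order: [2, 5, 0, 1, 3, 4]


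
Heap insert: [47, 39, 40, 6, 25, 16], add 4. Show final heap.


Append 4: [47, 39, 40, 6, 25, 16, 4]
Bubble up: no swaps needed
Result: [47, 39, 40, 6, 25, 16, 4]


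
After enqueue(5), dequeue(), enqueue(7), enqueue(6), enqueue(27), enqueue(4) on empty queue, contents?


enqueue(5) -> [5]
dequeue() returns 5 -> []
enqueue(7) -> [7]
enqueue(6) -> [7, 6]
enqueue(27) -> [7, 6, 27]
enqueue(4) -> [7, 6, 27, 4]
Final queue (front to back): [7, 6, 27, 4]


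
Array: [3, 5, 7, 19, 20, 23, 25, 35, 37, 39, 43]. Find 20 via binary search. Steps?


Search for 20:
[0,10] mid=5 arr[5]=23
[0,4] mid=2 arr[2]=7
[3,4] mid=3 arr[3]=19
[4,4] mid=4 arr[4]=20
Total: 4 comparisons


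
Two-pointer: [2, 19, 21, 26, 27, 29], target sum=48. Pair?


Two pointers: lo=0, hi=5
Found pair: (19, 29) summing to 48


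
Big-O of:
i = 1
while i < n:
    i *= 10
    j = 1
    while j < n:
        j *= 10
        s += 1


Per nesting level: O(log n) * O(log n) = O((log n)^2)
Complexity: O((log n)^2)


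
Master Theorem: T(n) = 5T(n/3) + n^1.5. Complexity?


a=5, b=3, c=1.5. log_3(5)=1.465 < c=1.5. Case 3: O(n^c) = O(n^1.500)
Complexity: O(n^1.500)


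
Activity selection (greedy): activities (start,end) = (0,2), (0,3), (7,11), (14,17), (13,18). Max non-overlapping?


Greedy: pick earliest-ending, then skip overlaps.
Selected (3 activities): [(0, 2), (7, 11), (14, 17)]


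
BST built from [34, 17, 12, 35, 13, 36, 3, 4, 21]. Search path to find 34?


BST root = 34
Search for 34: compare at each node
Path: [34]


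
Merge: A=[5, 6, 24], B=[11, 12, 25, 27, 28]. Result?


Compare heads, take smaller each step.
Merged: [5, 6, 11, 12, 24, 25, 27, 28]


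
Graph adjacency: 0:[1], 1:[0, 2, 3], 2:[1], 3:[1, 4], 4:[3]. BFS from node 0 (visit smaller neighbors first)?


BFS queue: start with [0]
Visit order: [0, 1, 2, 3, 4]


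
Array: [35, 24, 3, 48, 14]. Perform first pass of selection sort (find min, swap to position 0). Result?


After one pass: [3, 24, 35, 48, 14]


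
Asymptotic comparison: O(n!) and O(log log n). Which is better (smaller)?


double-logarithmic grows slower than factorial
O(log log n) is asymptotically smaller; O(n!) grows faster


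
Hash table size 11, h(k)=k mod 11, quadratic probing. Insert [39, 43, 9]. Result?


Insertions: 39->slot 6; 43->slot 10; 9->slot 9
Table: [None, None, None, None, None, None, 39, None, None, 9, 43]


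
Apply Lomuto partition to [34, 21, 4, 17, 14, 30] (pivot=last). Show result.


Elements <= 30 go left of pivot.
Result: [21, 4, 17, 14, 30, 34], pivot at index 4


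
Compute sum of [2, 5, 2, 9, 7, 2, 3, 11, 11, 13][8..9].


Prefix sums: [0, 2, 7, 9, 18, 25, 27, 30, 41, 52, 65]
Sum[8..9] = prefix[10] - prefix[8] = 65 - 41 = 24


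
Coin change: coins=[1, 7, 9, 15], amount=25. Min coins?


dp[0]=0; dp[i]=1+min(dp[i-c] for c in coins)
...dp[20]=4, dp[21]=3, dp[22]=2, dp[23]=3, dp[24]=2, dp[25]=3
Minimum coins for 25 = 3


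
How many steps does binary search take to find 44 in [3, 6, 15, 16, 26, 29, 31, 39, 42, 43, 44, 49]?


Search for 44:
[0,11] mid=5 arr[5]=29
[6,11] mid=8 arr[8]=42
[9,11] mid=10 arr[10]=44
Total: 3 comparisons


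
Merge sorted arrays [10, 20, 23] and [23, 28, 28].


Compare heads, take smaller each step.
Merged: [10, 20, 23, 23, 28, 28]


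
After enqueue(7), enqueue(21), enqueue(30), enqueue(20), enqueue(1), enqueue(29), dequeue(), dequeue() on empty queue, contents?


enqueue(7) -> [7]
enqueue(21) -> [7, 21]
enqueue(30) -> [7, 21, 30]
enqueue(20) -> [7, 21, 30, 20]
enqueue(1) -> [7, 21, 30, 20, 1]
enqueue(29) -> [7, 21, 30, 20, 1, 29]
dequeue() returns 7 -> [21, 30, 20, 1, 29]
dequeue() returns 21 -> [30, 20, 1, 29]
Final queue (front to back): [30, 20, 1, 29]


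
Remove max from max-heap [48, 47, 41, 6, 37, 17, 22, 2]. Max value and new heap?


Max = 48
Replace root with last, heapify down
Resulting heap: [47, 37, 41, 6, 2, 17, 22]


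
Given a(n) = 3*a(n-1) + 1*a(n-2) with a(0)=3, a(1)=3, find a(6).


Build bottom-up:
...a(4)=129, a(5)=426, a(6)=3*426+1*129=1407


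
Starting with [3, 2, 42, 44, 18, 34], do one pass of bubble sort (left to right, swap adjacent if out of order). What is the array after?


After one pass: [2, 3, 42, 18, 34, 44]


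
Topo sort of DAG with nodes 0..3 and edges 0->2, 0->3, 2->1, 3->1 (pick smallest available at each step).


Kahn's algorithm, process smallest node first
Order: [0, 2, 3, 1]


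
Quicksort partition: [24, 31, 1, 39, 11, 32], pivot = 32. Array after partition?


Elements <= 32 go left of pivot.
Result: [24, 31, 1, 11, 32, 39], pivot at index 4


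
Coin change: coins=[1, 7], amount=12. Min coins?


dp[0]=0; dp[i]=1+min(dp[i-c] for c in coins)
...dp[7]=1, dp[8]=2, dp[9]=3, dp[10]=4, dp[11]=5, dp[12]=6
Minimum coins for 12 = 6


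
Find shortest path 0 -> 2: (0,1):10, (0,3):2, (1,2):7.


Dijkstra from 0:
Distances: {0: 0, 1: 10, 2: 17, 3: 2}
Shortest distance to 2 = 17, path = [0, 1, 2]


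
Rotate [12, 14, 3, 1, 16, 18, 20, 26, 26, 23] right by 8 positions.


Right rotate by 8: [3, 1, 16, 18, 20, 26, 26, 23, 12, 14]


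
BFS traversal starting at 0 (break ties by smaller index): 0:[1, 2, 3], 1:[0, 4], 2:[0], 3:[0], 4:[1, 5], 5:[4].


BFS queue: start with [0]
Visit order: [0, 1, 2, 3, 4, 5]


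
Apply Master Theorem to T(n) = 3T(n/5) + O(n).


a=3, b=5, c=1. log_5(3)=0.683 < c=1. Case 3: O(n^c) = O(n)
Complexity: O(n)


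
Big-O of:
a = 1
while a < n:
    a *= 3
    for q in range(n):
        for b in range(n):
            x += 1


Per nesting level: O(log n) * O(n) * O(n) = O(n^2 log n)
Complexity: O(n^2 log n)


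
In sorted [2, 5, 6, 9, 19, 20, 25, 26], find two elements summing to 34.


Two pointers: lo=0, hi=7
Found pair: (9, 25) summing to 34


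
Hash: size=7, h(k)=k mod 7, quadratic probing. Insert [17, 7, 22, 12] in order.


Insertions: 17->slot 3; 7->slot 0; 22->slot 1; 12->slot 5
Table: [7, 22, None, 17, None, 12, None]


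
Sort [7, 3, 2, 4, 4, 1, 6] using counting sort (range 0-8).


Count array: [0, 1, 1, 1, 2, 0, 1, 1, 0]
Reconstruct: [1, 2, 3, 4, 4, 6, 7]


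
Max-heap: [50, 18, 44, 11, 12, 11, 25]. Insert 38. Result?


Append 38: [50, 18, 44, 11, 12, 11, 25, 38]
Bubble up: swap idx 7(38) with idx 3(11); swap idx 3(38) with idx 1(18)
Result: [50, 38, 44, 18, 12, 11, 25, 11]


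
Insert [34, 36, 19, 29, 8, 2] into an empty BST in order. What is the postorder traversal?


Root = 34; build tree by BST insertion.
Postorder traversal: [2, 8, 29, 19, 36, 34]


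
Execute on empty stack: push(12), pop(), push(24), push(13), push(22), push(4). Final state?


push(12) -> [12]
pop() returns 12 -> []
push(24) -> [24]
push(13) -> [24, 13]
push(22) -> [24, 13, 22]
push(4) -> [24, 13, 22, 4]
Final stack (bottom to top): [24, 13, 22, 4]


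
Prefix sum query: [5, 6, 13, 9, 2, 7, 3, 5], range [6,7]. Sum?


Prefix sums: [0, 5, 11, 24, 33, 35, 42, 45, 50]
Sum[6..7] = prefix[8] - prefix[6] = 50 - 42 = 8


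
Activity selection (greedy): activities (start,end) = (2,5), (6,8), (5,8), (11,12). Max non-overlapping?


Greedy: pick earliest-ending, then skip overlaps.
Selected (3 activities): [(2, 5), (6, 8), (11, 12)]


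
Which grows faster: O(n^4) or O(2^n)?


quartic grows slower than exponential
O(n^4) is asymptotically smaller; O(2^n) grows faster


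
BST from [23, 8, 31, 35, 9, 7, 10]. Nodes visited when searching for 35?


BST root = 23
Search for 35: compare at each node
Path: [23, 31, 35]


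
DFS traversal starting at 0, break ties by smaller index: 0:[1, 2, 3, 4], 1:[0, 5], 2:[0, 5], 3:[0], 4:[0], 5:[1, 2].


DFS stack-based: start with [0]
Visit order: [0, 1, 5, 2, 3, 4]


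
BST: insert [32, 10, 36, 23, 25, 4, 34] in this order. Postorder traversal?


Root = 32; build tree by BST insertion.
Postorder traversal: [4, 25, 23, 10, 34, 36, 32]


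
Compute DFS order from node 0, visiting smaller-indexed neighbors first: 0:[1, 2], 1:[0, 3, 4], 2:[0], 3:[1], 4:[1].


DFS stack-based: start with [0]
Visit order: [0, 1, 3, 4, 2]


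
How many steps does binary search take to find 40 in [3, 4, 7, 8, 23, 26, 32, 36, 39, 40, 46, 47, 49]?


Search for 40:
[0,12] mid=6 arr[6]=32
[7,12] mid=9 arr[9]=40
Total: 2 comparisons


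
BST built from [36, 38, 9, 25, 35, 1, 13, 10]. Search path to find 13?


BST root = 36
Search for 13: compare at each node
Path: [36, 9, 25, 13]


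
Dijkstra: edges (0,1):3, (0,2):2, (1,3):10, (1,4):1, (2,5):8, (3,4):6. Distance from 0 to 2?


Dijkstra from 0:
Distances: {0: 0, 1: 3, 2: 2, 3: 10, 4: 4, 5: 10}
Shortest distance to 2 = 2, path = [0, 2]


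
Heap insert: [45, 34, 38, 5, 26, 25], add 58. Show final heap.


Append 58: [45, 34, 38, 5, 26, 25, 58]
Bubble up: swap idx 6(58) with idx 2(38); swap idx 2(58) with idx 0(45)
Result: [58, 34, 45, 5, 26, 25, 38]


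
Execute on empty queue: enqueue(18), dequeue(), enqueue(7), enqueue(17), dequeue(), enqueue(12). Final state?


enqueue(18) -> [18]
dequeue() returns 18 -> []
enqueue(7) -> [7]
enqueue(17) -> [7, 17]
dequeue() returns 7 -> [17]
enqueue(12) -> [17, 12]
Final queue (front to back): [17, 12]


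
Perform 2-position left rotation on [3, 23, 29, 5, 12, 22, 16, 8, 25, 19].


Left rotate by 2: [29, 5, 12, 22, 16, 8, 25, 19, 3, 23]


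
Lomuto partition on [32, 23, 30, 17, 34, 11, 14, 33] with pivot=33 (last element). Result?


Elements <= 33 go left of pivot.
Result: [32, 23, 30, 17, 11, 14, 33, 34], pivot at index 6


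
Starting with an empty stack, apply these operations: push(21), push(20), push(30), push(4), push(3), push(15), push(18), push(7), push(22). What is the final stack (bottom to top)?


push(21) -> [21]
push(20) -> [21, 20]
push(30) -> [21, 20, 30]
push(4) -> [21, 20, 30, 4]
push(3) -> [21, 20, 30, 4, 3]
push(15) -> [21, 20, 30, 4, 3, 15]
push(18) -> [21, 20, 30, 4, 3, 15, 18]
push(7) -> [21, 20, 30, 4, 3, 15, 18, 7]
push(22) -> [21, 20, 30, 4, 3, 15, 18, 7, 22]
Final stack (bottom to top): [21, 20, 30, 4, 3, 15, 18, 7, 22]


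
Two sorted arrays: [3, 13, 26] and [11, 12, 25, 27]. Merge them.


Compare heads, take smaller each step.
Merged: [3, 11, 12, 13, 25, 26, 27]


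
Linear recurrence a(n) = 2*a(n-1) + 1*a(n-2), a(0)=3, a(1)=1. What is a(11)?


Build bottom-up:
...a(9)=2209, a(10)=5333, a(11)=2*5333+1*2209=12875


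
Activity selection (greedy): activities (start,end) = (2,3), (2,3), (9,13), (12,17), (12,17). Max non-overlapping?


Greedy: pick earliest-ending, then skip overlaps.
Selected (2 activities): [(2, 3), (9, 13)]


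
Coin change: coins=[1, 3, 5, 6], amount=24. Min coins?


dp[0]=0; dp[i]=1+min(dp[i-c] for c in coins)
...dp[19]=4, dp[20]=4, dp[21]=4, dp[22]=4, dp[23]=4, dp[24]=4
Minimum coins for 24 = 4


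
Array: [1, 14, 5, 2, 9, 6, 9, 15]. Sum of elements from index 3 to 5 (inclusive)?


Prefix sums: [0, 1, 15, 20, 22, 31, 37, 46, 61]
Sum[3..5] = prefix[6] - prefix[3] = 37 - 20 = 17


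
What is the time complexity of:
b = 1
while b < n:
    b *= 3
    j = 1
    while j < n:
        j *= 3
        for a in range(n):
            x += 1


Per nesting level: O(log n) * O(log n) * O(n) = O(n (log n)^2)
Complexity: O(n (log n)^2)


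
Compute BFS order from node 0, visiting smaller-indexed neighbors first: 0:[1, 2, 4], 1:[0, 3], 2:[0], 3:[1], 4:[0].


BFS queue: start with [0]
Visit order: [0, 1, 2, 4, 3]


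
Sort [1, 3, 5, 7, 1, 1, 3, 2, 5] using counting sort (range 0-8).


Count array: [0, 3, 1, 2, 0, 2, 0, 1, 0]
Reconstruct: [1, 1, 1, 2, 3, 3, 5, 5, 7]


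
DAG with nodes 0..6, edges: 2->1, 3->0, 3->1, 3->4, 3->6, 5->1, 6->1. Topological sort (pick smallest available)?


Kahn's algorithm, process smallest node first
Order: [2, 3, 0, 4, 5, 6, 1]


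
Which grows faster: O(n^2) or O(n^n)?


quadratic grows slower than n^n
O(n^2) is asymptotically smaller; O(n^n) grows faster


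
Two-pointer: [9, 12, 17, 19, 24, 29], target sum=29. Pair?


Two pointers: lo=0, hi=5
Found pair: (12, 17) summing to 29


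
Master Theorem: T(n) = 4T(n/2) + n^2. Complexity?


a=4, b=2, c=2. log_2(4)=2 = c=2. Case 2: O(n^c log n) = O(n^2 log n)
Complexity: O(n^2 log n)


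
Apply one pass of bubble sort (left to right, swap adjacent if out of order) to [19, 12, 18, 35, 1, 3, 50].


After one pass: [12, 18, 19, 1, 3, 35, 50]


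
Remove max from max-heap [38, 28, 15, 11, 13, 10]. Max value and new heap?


Max = 38
Replace root with last, heapify down
Resulting heap: [28, 13, 15, 11, 10]


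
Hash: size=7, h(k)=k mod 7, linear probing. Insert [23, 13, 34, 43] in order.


Insertions: 23->slot 2; 13->slot 6; 34->slot 0; 43->slot 1
Table: [34, 43, 23, None, None, None, 13]


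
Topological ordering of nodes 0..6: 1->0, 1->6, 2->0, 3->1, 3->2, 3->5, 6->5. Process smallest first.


Kahn's algorithm, process smallest node first
Order: [3, 1, 2, 0, 4, 6, 5]


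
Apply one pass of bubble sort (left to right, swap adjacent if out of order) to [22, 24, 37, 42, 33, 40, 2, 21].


After one pass: [22, 24, 37, 33, 40, 2, 21, 42]


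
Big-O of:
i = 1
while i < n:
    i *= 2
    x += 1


Per nesting level: O(log n) = O(log n)
Complexity: O(log n)


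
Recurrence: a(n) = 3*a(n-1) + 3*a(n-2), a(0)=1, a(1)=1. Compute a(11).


Build bottom-up:
...a(9)=63261, a(10)=239841, a(11)=3*239841+3*63261=909306


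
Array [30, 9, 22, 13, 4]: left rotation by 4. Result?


Left rotate by 4: [4, 30, 9, 22, 13]


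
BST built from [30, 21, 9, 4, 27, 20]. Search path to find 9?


BST root = 30
Search for 9: compare at each node
Path: [30, 21, 9]


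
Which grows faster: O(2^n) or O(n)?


linear grows slower than exponential
O(n) is asymptotically smaller; O(2^n) grows faster


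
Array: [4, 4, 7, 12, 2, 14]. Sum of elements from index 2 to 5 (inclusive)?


Prefix sums: [0, 4, 8, 15, 27, 29, 43]
Sum[2..5] = prefix[6] - prefix[2] = 43 - 8 = 35


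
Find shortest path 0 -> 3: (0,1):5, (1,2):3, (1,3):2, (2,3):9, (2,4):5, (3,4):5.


Dijkstra from 0:
Distances: {0: 0, 1: 5, 2: 8, 3: 7, 4: 12}
Shortest distance to 3 = 7, path = [0, 1, 3]


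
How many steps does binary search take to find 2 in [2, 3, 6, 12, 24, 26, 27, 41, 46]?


Search for 2:
[0,8] mid=4 arr[4]=24
[0,3] mid=1 arr[1]=3
[0,0] mid=0 arr[0]=2
Total: 3 comparisons


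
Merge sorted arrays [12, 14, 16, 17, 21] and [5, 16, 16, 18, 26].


Compare heads, take smaller each step.
Merged: [5, 12, 14, 16, 16, 16, 17, 18, 21, 26]


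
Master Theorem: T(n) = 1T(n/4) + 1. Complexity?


a=1, b=4, c=0. log_4(1)=0 = c=0. Case 2: O(n^c log n) = O(log n)
Complexity: O(log n)


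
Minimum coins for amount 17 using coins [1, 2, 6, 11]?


dp[0]=0; dp[i]=1+min(dp[i-c] for c in coins)
...dp[12]=2, dp[13]=2, dp[14]=3, dp[15]=3, dp[16]=4, dp[17]=2
Minimum coins for 17 = 2


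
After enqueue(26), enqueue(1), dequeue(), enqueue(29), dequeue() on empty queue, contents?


enqueue(26) -> [26]
enqueue(1) -> [26, 1]
dequeue() returns 26 -> [1]
enqueue(29) -> [1, 29]
dequeue() returns 1 -> [29]
Final queue (front to back): [29]


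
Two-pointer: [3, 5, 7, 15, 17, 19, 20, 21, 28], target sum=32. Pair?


Two pointers: lo=0, hi=8
Found pair: (15, 17) summing to 32


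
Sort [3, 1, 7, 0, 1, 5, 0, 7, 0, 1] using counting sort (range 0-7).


Count array: [3, 3, 0, 1, 0, 1, 0, 2]
Reconstruct: [0, 0, 0, 1, 1, 1, 3, 5, 7, 7]


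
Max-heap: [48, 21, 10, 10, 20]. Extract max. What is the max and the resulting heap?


Max = 48
Replace root with last, heapify down
Resulting heap: [21, 20, 10, 10]


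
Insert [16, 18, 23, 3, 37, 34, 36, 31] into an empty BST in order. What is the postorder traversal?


Root = 16; build tree by BST insertion.
Postorder traversal: [3, 31, 36, 34, 37, 23, 18, 16]


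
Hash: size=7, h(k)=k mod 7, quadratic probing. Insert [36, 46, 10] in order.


Insertions: 36->slot 1; 46->slot 4; 10->slot 3
Table: [None, 36, None, 10, 46, None, None]


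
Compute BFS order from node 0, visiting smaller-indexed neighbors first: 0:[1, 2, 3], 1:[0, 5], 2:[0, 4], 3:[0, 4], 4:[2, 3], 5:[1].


BFS queue: start with [0]
Visit order: [0, 1, 2, 3, 5, 4]


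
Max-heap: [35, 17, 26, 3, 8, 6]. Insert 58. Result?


Append 58: [35, 17, 26, 3, 8, 6, 58]
Bubble up: swap idx 6(58) with idx 2(26); swap idx 2(58) with idx 0(35)
Result: [58, 17, 35, 3, 8, 6, 26]


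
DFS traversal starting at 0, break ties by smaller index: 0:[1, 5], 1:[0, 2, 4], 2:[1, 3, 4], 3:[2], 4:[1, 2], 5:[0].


DFS stack-based: start with [0]
Visit order: [0, 1, 2, 3, 4, 5]


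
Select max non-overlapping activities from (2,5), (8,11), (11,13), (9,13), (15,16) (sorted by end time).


Greedy: pick earliest-ending, then skip overlaps.
Selected (4 activities): [(2, 5), (8, 11), (11, 13), (15, 16)]


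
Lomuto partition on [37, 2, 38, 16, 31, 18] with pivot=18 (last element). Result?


Elements <= 18 go left of pivot.
Result: [2, 16, 18, 37, 31, 38], pivot at index 2


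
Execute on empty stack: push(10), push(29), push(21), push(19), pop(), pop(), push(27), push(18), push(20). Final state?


push(10) -> [10]
push(29) -> [10, 29]
push(21) -> [10, 29, 21]
push(19) -> [10, 29, 21, 19]
pop() returns 19 -> [10, 29, 21]
pop() returns 21 -> [10, 29]
push(27) -> [10, 29, 27]
push(18) -> [10, 29, 27, 18]
push(20) -> [10, 29, 27, 18, 20]
Final stack (bottom to top): [10, 29, 27, 18, 20]


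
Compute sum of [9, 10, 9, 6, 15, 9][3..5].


Prefix sums: [0, 9, 19, 28, 34, 49, 58]
Sum[3..5] = prefix[6] - prefix[3] = 58 - 28 = 30


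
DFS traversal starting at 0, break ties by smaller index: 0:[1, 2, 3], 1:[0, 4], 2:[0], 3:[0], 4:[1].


DFS stack-based: start with [0]
Visit order: [0, 1, 4, 2, 3]


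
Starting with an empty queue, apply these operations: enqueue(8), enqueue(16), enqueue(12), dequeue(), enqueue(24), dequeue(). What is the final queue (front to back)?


enqueue(8) -> [8]
enqueue(16) -> [8, 16]
enqueue(12) -> [8, 16, 12]
dequeue() returns 8 -> [16, 12]
enqueue(24) -> [16, 12, 24]
dequeue() returns 16 -> [12, 24]
Final queue (front to back): [12, 24]


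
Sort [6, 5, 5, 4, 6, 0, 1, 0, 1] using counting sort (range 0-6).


Count array: [2, 2, 0, 0, 1, 2, 2]
Reconstruct: [0, 0, 1, 1, 4, 5, 5, 6, 6]


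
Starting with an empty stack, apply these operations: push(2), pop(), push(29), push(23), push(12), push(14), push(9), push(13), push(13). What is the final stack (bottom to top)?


push(2) -> [2]
pop() returns 2 -> []
push(29) -> [29]
push(23) -> [29, 23]
push(12) -> [29, 23, 12]
push(14) -> [29, 23, 12, 14]
push(9) -> [29, 23, 12, 14, 9]
push(13) -> [29, 23, 12, 14, 9, 13]
push(13) -> [29, 23, 12, 14, 9, 13, 13]
Final stack (bottom to top): [29, 23, 12, 14, 9, 13, 13]


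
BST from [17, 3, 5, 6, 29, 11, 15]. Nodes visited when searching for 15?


BST root = 17
Search for 15: compare at each node
Path: [17, 3, 5, 6, 11, 15]


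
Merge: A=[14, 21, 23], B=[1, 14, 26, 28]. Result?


Compare heads, take smaller each step.
Merged: [1, 14, 14, 21, 23, 26, 28]


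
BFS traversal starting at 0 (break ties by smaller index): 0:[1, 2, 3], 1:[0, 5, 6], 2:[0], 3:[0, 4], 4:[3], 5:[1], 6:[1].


BFS queue: start with [0]
Visit order: [0, 1, 2, 3, 5, 6, 4]


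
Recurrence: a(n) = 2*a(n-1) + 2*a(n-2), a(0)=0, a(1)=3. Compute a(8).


Build bottom-up:
...a(6)=360, a(7)=984, a(8)=2*984+2*360=2688


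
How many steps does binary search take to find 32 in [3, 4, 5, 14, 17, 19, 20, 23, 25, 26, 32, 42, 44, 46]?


Search for 32:
[0,13] mid=6 arr[6]=20
[7,13] mid=10 arr[10]=32
Total: 2 comparisons


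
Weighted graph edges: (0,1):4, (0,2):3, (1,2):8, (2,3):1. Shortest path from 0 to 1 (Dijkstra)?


Dijkstra from 0:
Distances: {0: 0, 1: 4, 2: 3, 3: 4}
Shortest distance to 1 = 4, path = [0, 1]


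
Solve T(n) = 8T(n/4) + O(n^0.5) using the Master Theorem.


a=8, b=4, c=0.5. log_4(8)=1.5 > c=0.5. Case 1: O(n^log_b(a)) = O(n^1.500)
Complexity: O(n^1.500)


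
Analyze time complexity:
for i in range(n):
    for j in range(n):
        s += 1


Per nesting level: O(n) * O(n) = O(n^2)
Complexity: O(n^2)


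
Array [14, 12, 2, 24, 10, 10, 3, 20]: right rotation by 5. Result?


Right rotate by 5: [24, 10, 10, 3, 20, 14, 12, 2]


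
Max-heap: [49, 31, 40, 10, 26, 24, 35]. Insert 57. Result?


Append 57: [49, 31, 40, 10, 26, 24, 35, 57]
Bubble up: swap idx 7(57) with idx 3(10); swap idx 3(57) with idx 1(31); swap idx 1(57) with idx 0(49)
Result: [57, 49, 40, 31, 26, 24, 35, 10]


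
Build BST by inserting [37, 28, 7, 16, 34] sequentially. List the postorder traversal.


Root = 37; build tree by BST insertion.
Postorder traversal: [16, 7, 34, 28, 37]


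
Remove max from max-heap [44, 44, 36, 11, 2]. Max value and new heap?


Max = 44
Replace root with last, heapify down
Resulting heap: [44, 11, 36, 2]


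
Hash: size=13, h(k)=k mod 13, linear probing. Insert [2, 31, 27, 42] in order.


Insertions: 2->slot 2; 31->slot 5; 27->slot 1; 42->slot 3
Table: [None, 27, 2, 42, None, 31, None, None, None, None, None, None, None]


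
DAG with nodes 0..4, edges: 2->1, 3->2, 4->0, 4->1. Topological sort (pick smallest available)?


Kahn's algorithm, process smallest node first
Order: [3, 2, 4, 0, 1]


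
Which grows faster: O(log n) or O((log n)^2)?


logarithmic grows slower than polylogarithmic
O(log n) is asymptotically smaller; O((log n)^2) grows faster


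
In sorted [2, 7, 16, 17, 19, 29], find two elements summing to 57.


Two pointers: lo=0, hi=5
No pair sums to 57


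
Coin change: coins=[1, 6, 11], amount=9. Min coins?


dp[0]=0; dp[i]=1+min(dp[i-c] for c in coins)
...dp[4]=4, dp[5]=5, dp[6]=1, dp[7]=2, dp[8]=3, dp[9]=4
Minimum coins for 9 = 4


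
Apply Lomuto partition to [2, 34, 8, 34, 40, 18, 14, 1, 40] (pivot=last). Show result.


Elements <= 40 go left of pivot.
Result: [2, 34, 8, 34, 40, 18, 14, 1, 40], pivot at index 8


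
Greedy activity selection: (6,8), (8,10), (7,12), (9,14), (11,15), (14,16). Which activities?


Greedy: pick earliest-ending, then skip overlaps.
Selected (3 activities): [(6, 8), (8, 10), (11, 15)]


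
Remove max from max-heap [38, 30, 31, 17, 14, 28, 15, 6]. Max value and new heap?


Max = 38
Replace root with last, heapify down
Resulting heap: [31, 30, 28, 17, 14, 6, 15]


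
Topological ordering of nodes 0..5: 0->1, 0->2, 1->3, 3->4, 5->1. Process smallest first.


Kahn's algorithm, process smallest node first
Order: [0, 2, 5, 1, 3, 4]


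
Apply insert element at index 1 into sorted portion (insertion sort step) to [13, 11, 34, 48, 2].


After one pass: [11, 13, 34, 48, 2]


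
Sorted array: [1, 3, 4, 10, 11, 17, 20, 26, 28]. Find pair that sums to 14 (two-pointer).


Two pointers: lo=0, hi=8
Found pair: (3, 11) summing to 14


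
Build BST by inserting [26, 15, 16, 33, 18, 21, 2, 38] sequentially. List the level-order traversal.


Root = 26; build tree by BST insertion.
Level-Order traversal: [26, 15, 33, 2, 16, 38, 18, 21]


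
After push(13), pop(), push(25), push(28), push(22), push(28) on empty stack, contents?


push(13) -> [13]
pop() returns 13 -> []
push(25) -> [25]
push(28) -> [25, 28]
push(22) -> [25, 28, 22]
push(28) -> [25, 28, 22, 28]
Final stack (bottom to top): [25, 28, 22, 28]


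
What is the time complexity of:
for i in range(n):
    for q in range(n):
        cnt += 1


Per nesting level: O(n) * O(n) = O(n^2)
Complexity: O(n^2)


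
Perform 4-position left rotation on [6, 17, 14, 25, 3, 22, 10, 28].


Left rotate by 4: [3, 22, 10, 28, 6, 17, 14, 25]


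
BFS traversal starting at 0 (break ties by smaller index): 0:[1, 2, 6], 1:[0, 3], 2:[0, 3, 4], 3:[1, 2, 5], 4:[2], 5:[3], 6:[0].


BFS queue: start with [0]
Visit order: [0, 1, 2, 6, 3, 4, 5]


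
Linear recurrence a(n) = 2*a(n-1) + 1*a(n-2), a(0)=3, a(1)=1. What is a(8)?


Build bottom-up:
...a(6)=157, a(7)=379, a(8)=2*379+1*157=915


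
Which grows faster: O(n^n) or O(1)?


constant grows slower than n^n
O(1) is asymptotically smaller; O(n^n) grows faster


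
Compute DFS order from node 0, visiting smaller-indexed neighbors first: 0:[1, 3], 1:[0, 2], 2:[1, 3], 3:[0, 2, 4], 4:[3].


DFS stack-based: start with [0]
Visit order: [0, 1, 2, 3, 4]


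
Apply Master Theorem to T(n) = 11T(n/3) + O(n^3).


a=11, b=3, c=3. log_3(11)=2.183 < c=3. Case 3: O(n^c) = O(n^3)
Complexity: O(n^3)


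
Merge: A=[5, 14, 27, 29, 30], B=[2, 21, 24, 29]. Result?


Compare heads, take smaller each step.
Merged: [2, 5, 14, 21, 24, 27, 29, 29, 30]


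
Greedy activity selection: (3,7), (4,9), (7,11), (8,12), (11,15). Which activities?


Greedy: pick earliest-ending, then skip overlaps.
Selected (3 activities): [(3, 7), (7, 11), (11, 15)]


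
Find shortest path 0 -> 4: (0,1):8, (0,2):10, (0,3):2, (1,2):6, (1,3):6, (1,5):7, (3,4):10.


Dijkstra from 0:
Distances: {0: 0, 1: 8, 2: 10, 3: 2, 4: 12, 5: 15}
Shortest distance to 4 = 12, path = [0, 3, 4]


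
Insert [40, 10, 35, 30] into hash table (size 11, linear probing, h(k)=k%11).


Insertions: 40->slot 7; 10->slot 10; 35->slot 2; 30->slot 8
Table: [None, None, 35, None, None, None, None, 40, 30, None, 10]


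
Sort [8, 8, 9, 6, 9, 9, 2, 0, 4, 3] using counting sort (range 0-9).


Count array: [1, 0, 1, 1, 1, 0, 1, 0, 2, 3]
Reconstruct: [0, 2, 3, 4, 6, 8, 8, 9, 9, 9]


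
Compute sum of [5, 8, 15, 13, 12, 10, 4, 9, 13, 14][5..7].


Prefix sums: [0, 5, 13, 28, 41, 53, 63, 67, 76, 89, 103]
Sum[5..7] = prefix[8] - prefix[5] = 76 - 53 = 23


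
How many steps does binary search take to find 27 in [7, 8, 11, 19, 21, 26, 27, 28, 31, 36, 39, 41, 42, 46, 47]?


Search for 27:
[0,14] mid=7 arr[7]=28
[0,6] mid=3 arr[3]=19
[4,6] mid=5 arr[5]=26
[6,6] mid=6 arr[6]=27
Total: 4 comparisons


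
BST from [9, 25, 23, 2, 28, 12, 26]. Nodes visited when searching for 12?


BST root = 9
Search for 12: compare at each node
Path: [9, 25, 23, 12]


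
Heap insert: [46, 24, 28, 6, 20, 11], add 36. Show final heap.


Append 36: [46, 24, 28, 6, 20, 11, 36]
Bubble up: swap idx 6(36) with idx 2(28)
Result: [46, 24, 36, 6, 20, 11, 28]


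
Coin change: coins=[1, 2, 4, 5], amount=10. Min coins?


dp[0]=0; dp[i]=1+min(dp[i-c] for c in coins)
...dp[5]=1, dp[6]=2, dp[7]=2, dp[8]=2, dp[9]=2, dp[10]=2
Minimum coins for 10 = 2


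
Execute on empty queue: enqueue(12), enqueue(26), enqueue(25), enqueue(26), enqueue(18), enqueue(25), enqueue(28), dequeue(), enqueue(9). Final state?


enqueue(12) -> [12]
enqueue(26) -> [12, 26]
enqueue(25) -> [12, 26, 25]
enqueue(26) -> [12, 26, 25, 26]
enqueue(18) -> [12, 26, 25, 26, 18]
enqueue(25) -> [12, 26, 25, 26, 18, 25]
enqueue(28) -> [12, 26, 25, 26, 18, 25, 28]
dequeue() returns 12 -> [26, 25, 26, 18, 25, 28]
enqueue(9) -> [26, 25, 26, 18, 25, 28, 9]
Final queue (front to back): [26, 25, 26, 18, 25, 28, 9]


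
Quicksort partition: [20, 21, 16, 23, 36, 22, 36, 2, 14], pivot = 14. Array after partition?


Elements <= 14 go left of pivot.
Result: [2, 14, 16, 23, 36, 22, 36, 20, 21], pivot at index 1


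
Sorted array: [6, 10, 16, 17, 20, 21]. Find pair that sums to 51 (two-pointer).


Two pointers: lo=0, hi=5
No pair sums to 51


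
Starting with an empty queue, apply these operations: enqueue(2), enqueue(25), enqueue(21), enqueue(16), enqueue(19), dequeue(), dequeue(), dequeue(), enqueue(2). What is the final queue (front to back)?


enqueue(2) -> [2]
enqueue(25) -> [2, 25]
enqueue(21) -> [2, 25, 21]
enqueue(16) -> [2, 25, 21, 16]
enqueue(19) -> [2, 25, 21, 16, 19]
dequeue() returns 2 -> [25, 21, 16, 19]
dequeue() returns 25 -> [21, 16, 19]
dequeue() returns 21 -> [16, 19]
enqueue(2) -> [16, 19, 2]
Final queue (front to back): [16, 19, 2]


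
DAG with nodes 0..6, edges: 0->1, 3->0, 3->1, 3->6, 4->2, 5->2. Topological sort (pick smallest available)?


Kahn's algorithm, process smallest node first
Order: [3, 0, 1, 4, 5, 2, 6]


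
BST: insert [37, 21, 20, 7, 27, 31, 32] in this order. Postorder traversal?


Root = 37; build tree by BST insertion.
Postorder traversal: [7, 20, 32, 31, 27, 21, 37]


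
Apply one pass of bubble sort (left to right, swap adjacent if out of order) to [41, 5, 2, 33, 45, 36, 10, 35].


After one pass: [5, 2, 33, 41, 36, 10, 35, 45]


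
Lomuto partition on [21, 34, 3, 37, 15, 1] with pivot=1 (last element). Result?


Elements <= 1 go left of pivot.
Result: [1, 34, 3, 37, 15, 21], pivot at index 0
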